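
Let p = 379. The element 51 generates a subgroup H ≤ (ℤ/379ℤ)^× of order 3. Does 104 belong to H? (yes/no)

104 ∈ ⟨51⟩ iff 104^3 ≡ 1 (mod 379), since |⟨51⟩| = 3.
104^3 mod 379 = 371.
Since 371 ≠ 1, 104 does not lie in the subgroup.

no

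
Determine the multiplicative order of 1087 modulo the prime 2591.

1295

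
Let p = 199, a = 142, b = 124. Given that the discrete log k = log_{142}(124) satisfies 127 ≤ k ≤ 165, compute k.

134

Compute 142^127 mod 199 = 105, then multiply by 142 repeatedly:
  142^127=105  142^128=184  142^129=59  142^130=20  142^131=54
  142^132=106  142^133=127  142^134=124
Found 124 at exponent 134.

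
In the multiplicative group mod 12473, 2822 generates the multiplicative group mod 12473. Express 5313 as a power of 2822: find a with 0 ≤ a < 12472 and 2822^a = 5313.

6722

Baby-step giant-step with m = ceil(sqrt(12472)) = 112.
Baby table (2822^j mod 12473 for j=0..111):
  0:1  1:2822  2:5910  3:1619  4:3700  5:1499  6:1831  7:3260
  8:7119  9:8288  10:1861  11:609  12:9797  13:6966  14:604  15:8160
  16:2362  17:4982  18:2133  19:7340  20:8300  21:10779  22:9164  23:4279
  24:1474  25:6119  26:5186  27:4063  28:3099  29:1805  30:4726  31:3135
  32:3613  33:5445  34:11527  35:12083  36:9517  37:2605  38:4713  39:3868
  40:1621  41:9344  42:846  43:5069  44:10660  45:10117  46:11950  47:8381
  48:2374  49:1427  50:10688  51:1822  52:2808  53:3821  54:6190  55:5980
  56:12064  57:5791  58:2572  59:11371  60:8406  61:10559  62:11974  63:1271
  64:7011  65:2864  66:12177  67:379  68:9333  69:7223  70:2424  71:5324
  72:6836  73:7934  74:713  75:3933  76:10429  77:6831  78:6297  79:8582
  80:8311  81:4402  82:11809  83:9615  84:4755  85:10135  86:381  87:2504
  88:6570  89:5662  90:251  91:9834  92:11596  93:7233  94:5698  95:2059
  96:10553  97:7515  98:3230  99:9770  100:5610  101:3183  102:1866  103:2246
  104:1928  105:2588  106:6631  107:3182  108:11517  109:8809  110:309  111:11361
Giant step factor: 2822^(-112) ≡ 5957 (mod 12473).
Scan 5313·5957^i mod 12473 for i = 0, 1, …:
  i=0: 5313   i=1: 5540   i=2: 10695   i=3: 10504
  i=4: 7760   i=5: 1382   i=6: 394   i=7: 2134
  i=8: 2251   i=9: 732     …   i=59: 8257
  i=60: 5910
Match at i=60, j=2: a = 60·112 + 2 = 6722.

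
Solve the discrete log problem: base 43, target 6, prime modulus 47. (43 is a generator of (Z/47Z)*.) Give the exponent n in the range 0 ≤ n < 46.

10

Baby-step giant-step with m = ceil(sqrt(46)) = 7.
Baby table (43^j mod 47 for j=0..6):
  0:1  1:43  2:16  3:30  4:21  5:10  6:7
Giant step factor: 43^(-7) ≡ 5 (mod 47).
Scan 6·5^i mod 47 for i = 0, 1, …:
  i=0: 6   i=1: 30
Match at i=1, j=3: n = 1·7 + 3 = 10.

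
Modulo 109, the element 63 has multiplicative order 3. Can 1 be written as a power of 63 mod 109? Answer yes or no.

1 ∈ ⟨63⟩ iff 1^3 ≡ 1 (mod 109), since |⟨63⟩| = 3.
1^3 mod 109 = 1.
Since 1 = 1, 1 lies in the subgroup.

yes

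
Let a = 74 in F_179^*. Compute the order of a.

89

The order of 74 must divide p − 1 = 178 = 2 · 89.
Divisors: 1, 2, 89, 178.
Check each in increasing order: 74^1 ≡ 74;  74^2 ≡ 106;  74^89 ≡ 1.
Smallest exponent giving 1 is 89.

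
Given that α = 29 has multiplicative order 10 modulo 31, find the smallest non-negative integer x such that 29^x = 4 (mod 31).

2

Successive powers of 29 modulo 31:
  29^0=1  29^1=29  29^2=4
So 29^2 ≡ 4 (mod 31), giving x = 2.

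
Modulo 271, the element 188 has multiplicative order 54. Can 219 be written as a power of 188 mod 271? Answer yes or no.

no

219 ∈ ⟨188⟩ iff 219^54 ≡ 1 (mod 271), since |⟨188⟩| = 54.
219^54 mod 271 = 187.
Since 187 ≠ 1, 219 does not lie in the subgroup.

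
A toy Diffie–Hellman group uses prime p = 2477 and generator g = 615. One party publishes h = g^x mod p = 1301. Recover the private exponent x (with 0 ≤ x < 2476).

2260

Baby-step giant-step with m = ceil(sqrt(2476)) = 50.
Baby table (615^j mod 2477 for j=0..49):
  0:1  1:615  2:1721  3:736  4:1826  5:909  6:1710  7:1402
  8:234  9:244  10:1440  11:1311  12:1240  13:2161  14:1343  15:1104
  16:262  17:125  18:88  19:2103  20:351  21:366  22:2160  23:728
  24:1860  25:2003  26:776  27:1656  28:393  29:1426  30:132  31:1916
  32:1765  33:549  34:763  35:1092  36:313  37:1766  38:1164  39:7
  40:1828  41:2139  42:198  43:397  44:1409  45:2062  46:2383  47:1638
  48:1708  49:172
Giant step factor: 615^(-50) ≡ 1474 (mod 2477).
Scan 1301·1474^i mod 2477 for i = 0, 1, …:
  i=0: 1301   i=1: 476   i=2: 633   i=3: 1690
  i=4: 1675   i=5: 1858   i=6: 1607   i=7: 706
  i=8: 304   i=9: 2236     …   i=44: 85
  i=45: 1440
Match at i=45, j=10: x = 45·50 + 10 = 2260.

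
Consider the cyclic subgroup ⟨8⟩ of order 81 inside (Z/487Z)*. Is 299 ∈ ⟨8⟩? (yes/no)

299 ∈ ⟨8⟩ iff 299^81 ≡ 1 (mod 487), since |⟨8⟩| = 81.
299^81 mod 487 = 1.
Since 1 = 1, 299 lies in the subgroup.

yes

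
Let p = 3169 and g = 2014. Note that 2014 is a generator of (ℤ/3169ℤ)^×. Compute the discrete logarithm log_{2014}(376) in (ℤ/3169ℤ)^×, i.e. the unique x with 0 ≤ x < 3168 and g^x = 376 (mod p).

2637

Baby-step giant-step with m = ceil(sqrt(3168)) = 57.
Baby table (2014^j mod 3169 for j=0..56):
  0:1  1:2014  2:3045  3:615  4:2700  5:2965  6:1114  7:3113
  8:1300  9:606  10:419  11:912  12:1917  13:996  14:3136  15:87
  16:923  17:1888  18:2801  19:394  20:1266  21:1848  22:1466  23:2185
  24:2018  25:1594  26:119  27:1991  28:1089  29:298  30:1231  31:1076
  32:2637  33:2843  34:2588  35:2396  36:2326  37:782  38:3124  39:1271
  40:2411  41:846  42:2091  43:2842  44:574  45:2520  46:1711  47:1251
  48:159  49:157  50:2467  51:2715  52:1485  53:2423  54:2831  55:603
  56:715
Giant step factor: 2014^(-57) ≡ 116 (mod 3169).
Scan 376·116^i mod 3169 for i = 0, 1, …:
  i=0: 376   i=1: 2419   i=2: 1732   i=3: 1265
  i=4: 966   i=5: 1141   i=6: 2427   i=7: 2660
  i=8: 1167   i=9: 2274     …   i=45: 793
  i=46: 87
Match at i=46, j=15: x = 46·57 + 15 = 2637.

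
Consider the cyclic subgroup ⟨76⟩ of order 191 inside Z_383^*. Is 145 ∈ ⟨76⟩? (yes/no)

no

145 ∈ ⟨76⟩ iff 145^191 ≡ 1 (mod 383), since |⟨76⟩| = 191.
145^191 mod 383 = 382.
Since 382 ≠ 1, 145 does not lie in the subgroup.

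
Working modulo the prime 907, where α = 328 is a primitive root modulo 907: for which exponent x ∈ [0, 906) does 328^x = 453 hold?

Baby-step giant-step with m = ceil(sqrt(906)) = 31.
Baby table (328^j mod 907 for j=0..30):
  0:1  1:328  2:558  3:717  4:263  5:99  6:727  7:822
  8:237  9:641  10:731  11:320  12:655  13:788  14:876  15:716
  16:842  17:448  18:10  19:559  20:138  21:821  22:816  23:83
  24:14  25:57  26:556  27:61  28:54  29:479  30:201
Giant step factor: 328^(-31) ≡ 391 (mod 907).
Scan 453·391^i mod 907 for i = 0, 1, …:
  i=0: 453   i=1: 258   i=2: 201
Match at i=2, j=30: x = 2·31 + 30 = 92.

92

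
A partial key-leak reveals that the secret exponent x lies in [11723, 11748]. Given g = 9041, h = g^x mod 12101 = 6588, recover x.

11738

Compute 9041^11723 mod 12101 = 7702, then multiply by 9041 repeatedly:
  9041^11723=7702  9041^11724=4628  9041^11725=8591  9041^11726=7013  9041^11727=7394
  9041^11728=3230  9041^11729=2717  9041^11730=11468  9041^11731=820  9041^11732=7808
  9041^11733=6995  9041^11734=1969  9041^11735=1158  9041^11736=2113  9041^11737=8255
  9041^11738=6588
Found 6588 at exponent 11738.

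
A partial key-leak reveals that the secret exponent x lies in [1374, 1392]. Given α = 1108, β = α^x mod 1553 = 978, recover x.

1382

Compute 1108^1374 mod 1553 = 1015, then multiply by 1108 repeatedly:
  1108^1374=1015  1108^1375=248  1108^1376=1456  1108^1377=1234  1108^1378=632
  1108^1379=1406  1108^1380=189  1108^1381=1310  1108^1382=978
Found 978 at exponent 1382.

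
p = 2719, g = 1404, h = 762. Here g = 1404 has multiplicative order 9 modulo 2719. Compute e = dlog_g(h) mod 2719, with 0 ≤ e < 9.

Successive powers of 1404 modulo 2719:
  1404^0=1  1404^1=1404  1404^2=2660  1404^3=1453  1404^4=762
So 1404^4 ≡ 762 (mod 2719), giving e = 4.

4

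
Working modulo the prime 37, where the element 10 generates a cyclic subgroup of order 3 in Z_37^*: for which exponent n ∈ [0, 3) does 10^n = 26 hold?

2

Successive powers of 10 modulo 37:
  10^0=1  10^1=10  10^2=26
So 10^2 ≡ 26 (mod 37), giving n = 2.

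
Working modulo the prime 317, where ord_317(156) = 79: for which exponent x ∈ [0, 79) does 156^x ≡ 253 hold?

Successive powers of 156 modulo 317:
  156^0=1  156^1=156  156^2=244  156^3=24  156^4=257  156^5=150
  156^6=259  156^7=145  156^8=113  156^9=193  156^10=310  156^11=176
  156^12=194  156^13=149  156^14=103  156^15=218  156^16=89  156^17=253
So 156^17 ≡ 253 (mod 317), giving x = 17.

17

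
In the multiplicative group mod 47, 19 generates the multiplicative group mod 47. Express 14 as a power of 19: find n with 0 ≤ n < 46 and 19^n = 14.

42

Baby-step giant-step with m = ceil(sqrt(46)) = 7.
Baby table (19^j mod 47 for j=0..6):
  0:1  1:19  2:32  3:44  4:37  5:45  6:9
Giant step factor: 19^(-7) ≡ 11 (mod 47).
Scan 14·11^i mod 47 for i = 0, 1, …:
  i=0: 14   i=1: 13   i=2: 2   i=3: 22
  i=4: 7   i=5: 30   i=6: 1
Match at i=6, j=0: n = 6·7 + 0 = 42.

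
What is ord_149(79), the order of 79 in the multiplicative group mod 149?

148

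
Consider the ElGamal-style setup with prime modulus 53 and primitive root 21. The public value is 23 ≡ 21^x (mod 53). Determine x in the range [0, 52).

13

Successive powers of 21 modulo 53:
  21^0=1  21^1=21  21^2=17  21^3=39  21^4=24  21^5=27
  21^6=37  21^7=35  21^8=46  21^9=12  21^10=40  21^11=45
  21^12=44  21^13=23
So 21^13 ≡ 23 (mod 53), giving x = 13.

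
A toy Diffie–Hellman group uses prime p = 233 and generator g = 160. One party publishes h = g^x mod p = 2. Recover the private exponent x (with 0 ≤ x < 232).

24

Baby-step giant-step with m = ceil(sqrt(232)) = 16.
Baby table (160^j mod 233 for j=0..15):
  0:1  1:160  2:203  3:93  4:201  5:6  6:28  7:53
  8:92  9:41  10:36  11:168  12:85  13:86  14:13  15:216
Giant step factor: 160^(-16) ≡ 46 (mod 233).
Scan 2·46^i mod 233 for i = 0, 1, …:
  i=0: 2   i=1: 92
Match at i=1, j=8: x = 1·16 + 8 = 24.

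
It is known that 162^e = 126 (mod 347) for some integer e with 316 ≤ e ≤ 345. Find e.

318

Compute 162^316 mod 347 = 243, then multiply by 162 repeatedly:
  162^316=243  162^317=155  162^318=126
Found 126 at exponent 318.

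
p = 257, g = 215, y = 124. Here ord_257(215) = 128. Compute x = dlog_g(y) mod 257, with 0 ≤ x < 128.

Baby-step giant-step with m = ceil(sqrt(128)) = 12.
Baby table (215^j mod 257 for j=0..11):
  0:1  1:215  2:222  3:185  4:197  5:207  6:44  7:208
  8:2  9:173  10:187  11:113
Giant step factor: 215^(-12) ≡ 242 (mod 257).
Scan 124·242^i mod 257 for i = 0, 1, …:
  i=0: 124   i=1: 196   i=2: 144   i=3: 153
  i=4: 18   i=5: 244   i=6: 195   i=7: 159
  i=8: 185
Match at i=8, j=3: x = 8·12 + 3 = 99.

99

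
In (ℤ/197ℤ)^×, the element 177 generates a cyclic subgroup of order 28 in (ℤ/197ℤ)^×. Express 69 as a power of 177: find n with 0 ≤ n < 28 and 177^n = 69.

13

Successive powers of 177 modulo 197:
  177^0=1  177^1=177  177^2=6  177^3=77  177^4=36  177^5=68
  177^6=19  177^7=14  177^8=114  177^9=84  177^10=93  177^11=110
  177^12=164  177^13=69
So 177^13 ≡ 69 (mod 197), giving n = 13.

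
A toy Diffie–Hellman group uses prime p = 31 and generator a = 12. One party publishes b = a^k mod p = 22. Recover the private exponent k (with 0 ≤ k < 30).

Successive powers of 12 modulo 31:
  12^0=1  12^1=12  12^2=20  12^3=23  12^4=28  12^5=26
  12^6=2  12^7=24  12^8=9  12^9=15  12^10=25  12^11=21
  12^12=4  12^13=17  12^14=18  12^15=30  12^16=19  12^17=11
  12^18=8  12^19=3  12^20=5  12^21=29  12^22=7  12^23=22
So 12^23 ≡ 22 (mod 31), giving k = 23.

23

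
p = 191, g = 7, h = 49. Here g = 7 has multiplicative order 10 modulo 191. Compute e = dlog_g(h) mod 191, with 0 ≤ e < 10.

Successive powers of 7 modulo 191:
  7^0=1  7^1=7  7^2=49
So 7^2 ≡ 49 (mod 191), giving e = 2.

2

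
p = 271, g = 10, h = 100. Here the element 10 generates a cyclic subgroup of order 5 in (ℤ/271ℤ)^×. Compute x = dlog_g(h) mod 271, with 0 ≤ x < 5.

2

Successive powers of 10 modulo 271:
  10^0=1  10^1=10  10^2=100
So 10^2 ≡ 100 (mod 271), giving x = 2.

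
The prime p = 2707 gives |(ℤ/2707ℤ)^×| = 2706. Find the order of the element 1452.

The order of 1452 must divide p − 1 = 2706 = 2 · 3 · 11 · 41.
Divisors: 1, 2, 3, 6, 11, 22, 33, 41, 66, 82, 123, 246, 451, 902, 1353, 2706.
Check each in increasing order: 1452^1 ≡ 1452;  1452^2 ≡ 2258;  1452^3 ≡ 439;  1452^6 ≡ 524;  1452^11 ≡ 2128;  1452^22 ≡ 2280;  1452^33 ≡ 896;  1452^41 ≡ 329;  1452^66 ≡ 1544;  1452^82 ≡ 2668;  1452^123 ≡ 704;  1452^246 ≡ 235;  1452^451 ≡ 1328;  1452^902 ≡ 1327;  1452^1353 ≡ 2706;  1452^2706 ≡ 1.
Smallest exponent giving 1 is 2706.

2706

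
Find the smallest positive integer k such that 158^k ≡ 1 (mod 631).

The order of 158 must divide p − 1 = 630 = 2 · 3^2 · 5 · 7.
Divisors: 1, 2, 3, 5, 6, 7, 9, 10, 14, 15, 18, 21, 30, 35, 42, 45, 63, 70, 90, 105, 126, 210, 315, 630.
Check each in increasing order: 158^1 ≡ 158;  158^2 ≡ 355;  158^3 ≡ 562;  158^5 ≡ 114;  158^6 ≡ 344;  158^7 ≡ 86;  158^9 ≡ 242;  158^10 ≡ 376;  158^14 ≡ 455;  158^15 ≡ 587;  158^18 ≡ 512;  158^21 ≡ 8;  158^30 ≡ 43;  158^35 ≡ 485;  158^42 ≡ 64;  158^45 ≡ 1.
Smallest exponent giving 1 is 45.

45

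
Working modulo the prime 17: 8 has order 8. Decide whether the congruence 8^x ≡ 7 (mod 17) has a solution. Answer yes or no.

no

⟨8⟩ has order 8; its elements mod 17 are {1, 2, 4, 8, 9, 13, 15, 16}.
7 is not in this set.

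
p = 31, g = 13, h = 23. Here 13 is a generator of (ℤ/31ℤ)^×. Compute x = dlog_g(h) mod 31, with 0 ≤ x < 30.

Successive powers of 13 modulo 31:
  13^0=1  13^1=13  13^2=14  13^3=27  13^4=10  13^5=6
  13^6=16  13^7=22  13^8=7  13^9=29  13^10=5  13^11=3
  13^12=8  13^13=11  13^14=19  13^15=30  13^16=18  13^17=17
  13^18=4  13^19=21  13^20=25  13^21=15  13^22=9  13^23=24
  13^24=2  13^25=26  13^26=28  13^27=23
So 13^27 ≡ 23 (mod 31), giving x = 27.

27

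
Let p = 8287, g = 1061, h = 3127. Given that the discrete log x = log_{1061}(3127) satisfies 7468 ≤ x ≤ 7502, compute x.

Compute 1061^7468 mod 8287 = 5789, then multiply by 1061 repeatedly:
  1061^7468=5789  1061^7469=1462  1061^7470=1513  1061^7471=5902  1061^7472=5337
  1061^7473=2536  1061^7474=5708  1061^7475=6678  1061^7476=8260  1061^7477=4501
  1061^7478=2249  1061^7479=7820  1061^7480=1733  1061^7481=7286  1061^7482=6962
  1061^7483=2965  1061^7484=5092  1061^7485=7775  1061^7486=3710  1061^7487=8272
  1061^7488=659  1061^7489=3091  1061^7490=6186  1061^7491=42  1061^7492=3127
Found 3127 at exponent 7492.

7492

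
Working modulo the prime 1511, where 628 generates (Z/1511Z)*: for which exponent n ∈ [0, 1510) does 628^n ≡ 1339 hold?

Baby-step giant-step with m = ceil(sqrt(1510)) = 39.
Baby table (628^j mod 1511 for j=0..38):
  0:1  1:628  2:13  3:609  4:169  5:362  6:686  7:173
  8:1363  9:738  10:1098  11:528  12:675  13:820  14:1220  15:83
  16:750  17:1079  18:684  19:428  20:1337  21:1031  22:760  23:1315
  24:814  25:474  26:5  27:118  28:65  29:23  30:845  31:299
  32:408  33:865  34:771  35:668  36:957  37:1129  38:353
Giant step factor: 628^(-39) ≡ 335 (mod 1511).
Scan 1339·335^i mod 1511 for i = 0, 1, …:
  i=0: 1339   i=1: 1309   i=2: 325   i=3: 83
Match at i=3, j=15: n = 3·39 + 15 = 132.

132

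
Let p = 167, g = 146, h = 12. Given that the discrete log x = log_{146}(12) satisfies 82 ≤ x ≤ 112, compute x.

94

Compute 146^82 mod 167 = 8, then multiply by 146 repeatedly:
  146^82=8  146^83=166  146^84=21  146^85=60  146^86=76
  146^87=74  146^88=116  146^89=69  146^90=54  146^91=35
  146^92=100  146^93=71  146^94=12
Found 12 at exponent 94.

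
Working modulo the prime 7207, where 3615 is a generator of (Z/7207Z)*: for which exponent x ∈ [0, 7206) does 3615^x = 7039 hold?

Baby-step giant-step with m = ceil(sqrt(7206)) = 85.
Baby table (3615^j mod 7207 for j=0..84):
  0:1  1:3615  2:1934  3:620  4:7130  5:2718  6:2429  7:2709
  8:5929  9:6924  10:349  11:410  12:4715  13:170  14:1955  15:4465
  16:4502  17:1324  18:812  19:2131  20:6489  21:6157  22:2339  23:1674
  24:4837  25:1573  26:72  27:828  28:2315  29:1398  30:1663  31:1107
  32:1920  33:459  34:1675  35:1245  36:3507  37:692  38:751  39:5033
  40:3827  41:4372  42:7036  43:1637  44:808  45:2085  46:5960  47:3677
  48:2647  49:5216  50:2328  51:5151  52:5184  53:1960  54:919  55:6965
  56:4424  57:427  58:1307  59:4220  60:5288  61:3156  62:259  63:6582
  64:3623  65:2026  66:1678  67:4883  68:2102  69:2552  70:520  71:5980
  72:3907  73:5292  74:3202  75:788  76:1855  77:3315  78:5691  79:4187
  80:1305  81:4197  82:1420  83:1916  84:413
Giant step factor: 3615^(-85) ≡ 4899 (mod 7207).
Scan 7039·4899^i mod 7207 for i = 0, 1, …:
  i=0: 7039   i=1: 5773   i=2: 1659   i=3: 5152
  i=4: 734   i=5: 6780   i=6: 5364   i=7: 1514
  i=8: 1083   i=9: 1265     …   i=47: 1404
  i=48: 2718
Match at i=48, j=5: x = 48·85 + 5 = 4085.

4085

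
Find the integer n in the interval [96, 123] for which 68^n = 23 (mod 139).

99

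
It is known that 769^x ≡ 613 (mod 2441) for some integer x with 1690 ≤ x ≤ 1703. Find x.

1699

Compute 769^1690 mod 2441 = 115, then multiply by 769 repeatedly:
  769^1690=115  769^1691=559  769^1692=255  769^1693=815  769^1694=1839
  769^1695=852  769^1696=1000  769^1697=85  769^1698=1899  769^1699=613
Found 613 at exponent 1699.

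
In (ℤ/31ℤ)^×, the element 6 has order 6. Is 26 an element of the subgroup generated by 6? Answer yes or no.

yes

26 ∈ ⟨6⟩ iff 26^6 ≡ 1 (mod 31), since |⟨6⟩| = 6.
26^6 mod 31 = 1.
Since 1 = 1, 26 lies in the subgroup.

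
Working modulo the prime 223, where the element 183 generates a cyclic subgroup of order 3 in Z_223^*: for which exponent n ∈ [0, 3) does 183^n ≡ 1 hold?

Successive powers of 183 modulo 223:
  183^0=1
So 183^0 ≡ 1 (mod 223), giving n = 0.

0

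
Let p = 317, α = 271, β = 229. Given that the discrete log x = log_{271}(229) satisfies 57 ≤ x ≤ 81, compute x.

67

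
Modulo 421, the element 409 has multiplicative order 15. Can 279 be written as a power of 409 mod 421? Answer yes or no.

yes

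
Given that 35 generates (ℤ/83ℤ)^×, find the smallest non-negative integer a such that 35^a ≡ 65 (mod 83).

10

Baby-step giant-step with m = ceil(sqrt(82)) = 10.
Baby table (35^j mod 83 for j=0..9):
  0:1  1:35  2:63  3:47  4:68  5:56  6:51  7:42
  8:59  9:73
Giant step factor: 35^(-10) ≡ 23 (mod 83).
Scan 65·23^i mod 83 for i = 0, 1, …:
  i=0: 65   i=1: 1
Match at i=1, j=0: a = 1·10 + 0 = 10.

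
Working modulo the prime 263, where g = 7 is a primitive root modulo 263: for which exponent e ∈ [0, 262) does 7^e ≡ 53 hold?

145

Baby-step giant-step with m = ceil(sqrt(262)) = 17.
Baby table (7^j mod 263 for j=0..16):
  0:1  1:7  2:49  3:80  4:34  5:238  6:88  7:90
  8:104  9:202  10:99  11:167  12:117  13:30  14:210  15:155
  16:33
Giant step factor: 7^(-17) ≡ 189 (mod 263).
Scan 53·189^i mod 263 for i = 0, 1, …:
  i=0: 53   i=1: 23   i=2: 139   i=3: 234
  i=4: 42   i=5: 48   i=6: 130   i=7: 111
  i=8: 202
Match at i=8, j=9: e = 8·17 + 9 = 145.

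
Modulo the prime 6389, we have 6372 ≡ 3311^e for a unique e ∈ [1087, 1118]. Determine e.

Compute 3311^1087 mod 6389 = 6216, then multiply by 3311 repeatedly:
  3311^1087=6216  3311^1088=2207  3311^1089=4750  3311^1090=3921  3311^1091=6372
Found 6372 at exponent 1091.

1091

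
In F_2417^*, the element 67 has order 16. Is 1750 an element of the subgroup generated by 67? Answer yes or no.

⟨67⟩ has order 16; its elements mod 2417 are {1, 67, 345, 592, 974, 992, 1055, 1205, 1212, 1362, 1425, 1443, 1825, 2072, 2350, 2416}.
1750 is not in this set.

no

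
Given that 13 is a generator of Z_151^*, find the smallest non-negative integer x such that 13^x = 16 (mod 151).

80

Baby-step giant-step with m = ceil(sqrt(150)) = 13.
Baby table (13^j mod 151 for j=0..12):
  0:1  1:13  2:18  3:83  4:22  5:135  6:94  7:14
  8:31  9:101  10:105  11:6  12:78
Giant step factor: 13^(-13) ≡ 7 (mod 151).
Scan 16·7^i mod 151 for i = 0, 1, …:
  i=0: 16   i=1: 112   i=2: 29   i=3: 52
  i=4: 62   i=5: 132   i=6: 18
Match at i=6, j=2: x = 6·13 + 2 = 80.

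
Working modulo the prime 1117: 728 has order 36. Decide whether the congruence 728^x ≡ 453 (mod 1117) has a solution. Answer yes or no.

453 ∈ ⟨728⟩ iff 453^36 ≡ 1 (mod 1117), since |⟨728⟩| = 36.
453^36 mod 1117 = 88.
Since 88 ≠ 1, 453 does not lie in the subgroup.

no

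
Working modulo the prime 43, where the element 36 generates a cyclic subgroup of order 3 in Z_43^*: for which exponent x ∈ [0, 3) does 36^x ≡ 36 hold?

Successive powers of 36 modulo 43:
  36^0=1  36^1=36
So 36^1 ≡ 36 (mod 43), giving x = 1.

1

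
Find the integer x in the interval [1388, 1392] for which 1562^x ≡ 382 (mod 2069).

1390

Compute 1562^1388 mod 2069 = 1520, then multiply by 1562 repeatedly:
  1562^1388=1520  1562^1389=1097  1562^1390=382
Found 382 at exponent 1390.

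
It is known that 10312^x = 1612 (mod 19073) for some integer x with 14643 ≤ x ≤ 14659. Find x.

Compute 10312^14643 mod 19073 = 18072, then multiply by 10312 repeatedly:
  10312^14643=18072  10312^14644=15254  10312^14645=4217  10312^14646=18337  10312^14647=1422
  10312^14648=15600  10312^14649=5518  10312^14650=6857  10312^14651=5773  10312^14652=4343
  10312^14653=1612
Found 1612 at exponent 14653.

14653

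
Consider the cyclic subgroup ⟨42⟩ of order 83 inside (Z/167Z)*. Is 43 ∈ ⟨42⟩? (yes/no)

43 ∈ ⟨42⟩ iff 43^83 ≡ 1 (mod 167), since |⟨42⟩| = 83.
43^83 mod 167 = 166.
Since 166 ≠ 1, 43 does not lie in the subgroup.

no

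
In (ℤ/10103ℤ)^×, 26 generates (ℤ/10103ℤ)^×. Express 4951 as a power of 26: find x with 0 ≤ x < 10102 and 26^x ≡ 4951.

1063

Baby-step giant-step with m = ceil(sqrt(10102)) = 101.
Baby table (26^j mod 10103 for j=0..100):
  0:1  1:26  2:676  3:7473  4:2341  5:248  6:6448  7:6000
  8:4455  9:4697  10:886  11:2830  12:2859  13:3613  14:3011  15:7565
  16:4733  17:1822  18:6960  19:9209  20:7065  21:1836  22:7324  23:8570
  24:554  25:4301  26:693  27:7915  28:3730  29:6053  30:5833  31:113
  32:2938  33:5667  34:5900  35:1855  36:7818  37:1208  38:1099  39:8368
  40:5405  41:9191  42:6597  43:9874  44:4149  45:6844  46:6193  47:9473
  48:3826  49:8549  50:8  51:208  52:5408  53:9269  54:8625  55:1984
  56:1069  57:7588  58:5331  59:7267  60:7088  61:2434  62:2666  63:8698
  64:3882  65:10005  66:7555  67:4473  68:5165  69:2951  70:6005  71:4585
  72:8077  73:7942  74:4432  75:4099  76:5544  77:2702  78:9634  79:8012
  80:6252  81:904  82:3298  83:4924  84:6788  85:4737  86:1926  87:9664
  88:8792  89:6326  90:2828  91:2807  92:2261  93:8271  94:2883  95:4237
  96:9132  97:5063  98:299  99:7774  100:64
Giant step factor: 26^(-101) ≡ 5009 (mod 10103).
Scan 4951·5009^i mod 10103 for i = 0, 1, …:
  i=0: 4951   i=1: 6797   i=2: 9166   i=3: 4462
  i=4: 2322   i=5: 2345   i=6: 6419   i=7: 5025
  i=8: 3652   i=9: 6438   i=10: 9269
Match at i=10, j=53: x = 10·101 + 53 = 1063.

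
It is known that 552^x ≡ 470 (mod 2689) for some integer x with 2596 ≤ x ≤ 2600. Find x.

Compute 552^2596 mod 2689 = 2609, then multiply by 552 repeatedly:
  552^2596=2609  552^2597=1553  552^2598=2154  552^2599=470
Found 470 at exponent 2599.

2599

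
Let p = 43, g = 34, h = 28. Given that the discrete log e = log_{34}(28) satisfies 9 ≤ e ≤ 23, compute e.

13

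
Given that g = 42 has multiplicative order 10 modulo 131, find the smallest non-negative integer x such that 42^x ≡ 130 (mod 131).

5

Successive powers of 42 modulo 131:
  42^0=1  42^1=42  42^2=61  42^3=73  42^4=53  42^5=130
So 42^5 ≡ 130 (mod 131), giving x = 5.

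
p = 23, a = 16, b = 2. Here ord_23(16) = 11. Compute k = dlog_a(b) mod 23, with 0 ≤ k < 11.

3

Successive powers of 16 modulo 23:
  16^0=1  16^1=16  16^2=3  16^3=2
So 16^3 ≡ 2 (mod 23), giving k = 3.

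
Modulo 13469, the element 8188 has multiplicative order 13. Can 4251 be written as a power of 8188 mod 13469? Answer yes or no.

yes

⟨8188⟩ has order 13; its elements mod 13469 are {1, 3292, 3325, 3427, 4251, 4349, 5594, 7309, 8131, 8188, 9072, 11045, 12830}.
4251 is in this set.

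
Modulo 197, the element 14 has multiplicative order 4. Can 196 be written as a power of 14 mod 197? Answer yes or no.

yes

⟨14⟩ has order 4; its elements mod 197 are {1, 14, 183, 196}.
196 is in this set.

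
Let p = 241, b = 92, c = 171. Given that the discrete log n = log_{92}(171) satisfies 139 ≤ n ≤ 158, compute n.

Compute 92^139 mod 241 = 74, then multiply by 92 repeatedly:
  92^139=74  92^140=60  92^141=218  92^142=53  92^143=56
  92^144=91  92^145=178  92^146=229  92^147=101  92^148=134
  92^149=37  92^150=30  92^151=109  92^152=147  92^153=28
  92^154=166  92^155=89  92^156=235  92^157=171
Found 171 at exponent 157.

157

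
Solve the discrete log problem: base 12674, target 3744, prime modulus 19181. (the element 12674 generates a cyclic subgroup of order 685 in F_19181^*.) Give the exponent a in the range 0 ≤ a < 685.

224

Baby-step giant-step with m = ceil(sqrt(685)) = 27.
Baby table (12674^j mod 19181 for j=0..26):
  0:1  1:12674  2:8582  3:11998  4:14865  5:3228  6:17780  7:5332
  8:3105  9:12539  10:4701  11:4288  12:6339  13:10458  14:3982  15:2657
  16:12163  17:15346  18:19045  19:2626  20:2889  21:17838  22:11546  23:2155
  24:17907  25:3726  26:18883
Giant step factor: 12674^(-27) ≡ 5834 (mod 19181).
Scan 3744·5834^i mod 19181 for i = 0, 1, …:
  i=0: 3744   i=1: 14518   i=2: 13897   i=3: 16192
  i=4: 16884   i=5: 6821   i=6: 12320   i=7: 3673
  i=8: 3105
Match at i=8, j=8: a = 8·27 + 8 = 224.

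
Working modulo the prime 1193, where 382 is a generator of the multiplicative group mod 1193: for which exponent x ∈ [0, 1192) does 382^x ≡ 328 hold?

Baby-step giant-step with m = ceil(sqrt(1192)) = 35.
Baby table (382^j mod 1193 for j=0..34):
  0:1  1:382  2:378  3:43  4:917  5:745  6:656  7:62
  8:1017  9:769  10:280  11:783  12:856  13:110  14:265  15:1018
  16:1151  17:658  18:826  19:580  20:855  21:921  22:1080  23:975
  24:234  25:1106  26:170  27:518  28:1031  29:152  30:800  31:192
  32:571  33:996  34:1098
Giant step factor: 382^(-35) ≡ 136 (mod 1193).
Scan 328·136^i mod 1193 for i = 0, 1, …:
  i=0: 328   i=1: 467   i=2: 283   i=3: 312
  i=4: 677   i=5: 211   i=6: 64   i=7: 353
  i=8: 288   i=9: 992     …   i=14: 1191
  i=15: 921
Match at i=15, j=21: x = 15·35 + 21 = 546.

546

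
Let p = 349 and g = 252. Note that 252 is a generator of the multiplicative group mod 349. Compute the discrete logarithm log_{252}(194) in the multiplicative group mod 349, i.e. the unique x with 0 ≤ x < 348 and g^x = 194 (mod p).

152

Baby-step giant-step with m = ceil(sqrt(348)) = 19.
Baby table (252^j mod 349 for j=0..18):
  0:1  1:252  2:335  3:311  4:196  5:183  6:48  7:230
  8:26  9:270  10:334  11:59  12:210  13:221  14:201  15:47
  16:327  17:40  18:308
Giant step factor: 252^(-19) ≡ 43 (mod 349).
Scan 194·43^i mod 349 for i = 0, 1, …:
  i=0: 194   i=1: 315   i=2: 283   i=3: 303
  i=4: 116   i=5: 102   i=6: 198   i=7: 138
  i=8: 1
Match at i=8, j=0: x = 8·19 + 0 = 152.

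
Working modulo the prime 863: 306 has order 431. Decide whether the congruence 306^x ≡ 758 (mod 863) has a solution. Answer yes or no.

758 ∈ ⟨306⟩ iff 758^431 ≡ 1 (mod 863), since |⟨306⟩| = 431.
758^431 mod 863 = 862.
Since 862 ≠ 1, 758 does not lie in the subgroup.

no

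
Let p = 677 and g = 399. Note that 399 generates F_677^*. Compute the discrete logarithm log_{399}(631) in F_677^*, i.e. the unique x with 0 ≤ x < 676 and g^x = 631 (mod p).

Baby-step giant-step with m = ceil(sqrt(676)) = 26.
Baby table (399^j mod 677 for j=0..25):
  0:1  1:399  2:106  3:320  4:404  5:70  6:173  7:650
  8:59  9:523  10:161  11:601  12:141  13:68  14:52  15:438
  16:96  17:392  18:21  19:255  20:195  21:627  22:360  23:116
  24:248  25:110
Giant step factor: 399^(-26) ≡ 312 (mod 677).
Scan 631·312^i mod 677 for i = 0, 1, …:
  i=0: 631   i=1: 542   i=2: 531   i=3: 484
  i=4: 37   i=5: 35   i=6: 88   i=7: 376
  i=8: 191   i=9: 16   i=10: 253   i=11: 404
Match at i=11, j=4: x = 11·26 + 4 = 290.

290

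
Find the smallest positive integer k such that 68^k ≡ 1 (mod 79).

78

The order of 68 must divide p − 1 = 78 = 2 · 3 · 13.
Divisors: 1, 2, 3, 6, 13, 26, 39, 78.
Check each in increasing order: 68^1 ≡ 68;  68^2 ≡ 42;  68^3 ≡ 12;  68^6 ≡ 65;  68^13 ≡ 56;  68^26 ≡ 55;  68^39 ≡ 78;  68^78 ≡ 1.
Smallest exponent giving 1 is 78.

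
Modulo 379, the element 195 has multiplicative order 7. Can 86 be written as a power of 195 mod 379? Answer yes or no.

yes

⟨195⟩ has order 7; its elements mod 379 are {1, 86, 94, 119, 125, 138, 195}.
86 is in this set.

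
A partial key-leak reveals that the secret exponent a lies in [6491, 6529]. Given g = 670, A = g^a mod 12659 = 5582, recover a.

Compute 670^6491 mod 12659 = 4254, then multiply by 670 repeatedly:
  670^6491=4254  670^6492=1905  670^6493=10450  670^6494=1073  670^6495=10006
  670^6496=7409  670^6497=1702  670^6498=1030  670^6499=6514  670^6500=9684
  670^6501=6872  670^6502=9023  670^6503=7067  670^6504=424  670^6505=5582
Found 5582 at exponent 6505.

6505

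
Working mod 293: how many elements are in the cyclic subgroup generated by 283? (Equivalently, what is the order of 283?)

The order of 283 must divide p − 1 = 292 = 2^2 · 73.
Divisors: 1, 2, 4, 73, 146, 292.
Check each in increasing order: 283^1 ≡ 283;  283^2 ≡ 100;  283^4 ≡ 38;  283^73 ≡ 1.
Smallest exponent giving 1 is 73.

73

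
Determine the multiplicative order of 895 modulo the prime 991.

495

The order of 895 must divide p − 1 = 990 = 2 · 3^2 · 5 · 11.
Divisors: 1, 2, 3, 5, 6, 9, 10, 11, 15, 18, 22, 30, 33, 45, 55, 66, 90, 99, 110, 165, 198, 330, 495, 990.
Check each in increasing order: 895^1 ≡ 895;  895^2 ≡ 297;  895^3 ≡ 227;  895^5 ≡ 31;  895^6 ≡ 988;  895^9 ≡ 310;  895^10 ≡ 961;  895^11 ≡ 898;  895^15 ≡ 61;  895^18 ≡ 964;  895^22 ≡ 721;  895^30 ≡ 748;  895^33 ≡ 335;  895^45 ≡ 42;  895^55 ≡ 722;  895^66 ≡ 242;  895^90 ≡ 773;  895^99 ≡ 799;  895^110 ≡ 18;  895^165 ≡ 113;  895^198 ≡ 197;  895^330 ≡ 877;  895^495 ≡ 1.
Smallest exponent giving 1 is 495.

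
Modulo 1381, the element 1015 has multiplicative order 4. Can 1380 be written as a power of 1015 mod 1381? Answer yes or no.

yes

⟨1015⟩ has order 4; its elements mod 1381 are {1, 366, 1015, 1380}.
1380 is in this set.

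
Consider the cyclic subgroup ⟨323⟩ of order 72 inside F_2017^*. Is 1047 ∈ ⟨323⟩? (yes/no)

1047 ∈ ⟨323⟩ iff 1047^72 ≡ 1 (mod 2017), since |⟨323⟩| = 72.
1047^72 mod 2017 = 79.
Since 79 ≠ 1, 1047 does not lie in the subgroup.

no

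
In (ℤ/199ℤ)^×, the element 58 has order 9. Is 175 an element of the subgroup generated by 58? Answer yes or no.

175 ∈ ⟨58⟩ iff 175^9 ≡ 1 (mod 199), since |⟨58⟩| = 9.
175^9 mod 199 = 1.
Since 1 = 1, 175 lies in the subgroup.

yes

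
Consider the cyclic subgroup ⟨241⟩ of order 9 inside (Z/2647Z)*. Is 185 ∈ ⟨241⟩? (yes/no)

185 ∈ ⟨241⟩ iff 185^9 ≡ 1 (mod 2647), since |⟨241⟩| = 9.
185^9 mod 2647 = 1.
Since 1 = 1, 185 lies in the subgroup.

yes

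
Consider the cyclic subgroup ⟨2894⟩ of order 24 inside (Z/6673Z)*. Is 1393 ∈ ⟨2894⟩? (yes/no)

yes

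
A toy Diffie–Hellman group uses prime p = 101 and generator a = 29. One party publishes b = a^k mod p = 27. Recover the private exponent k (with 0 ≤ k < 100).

77

Baby-step giant-step with m = ceil(sqrt(100)) = 10.
Baby table (29^j mod 101 for j=0..9):
  0:1  1:29  2:33  3:48  4:79  5:69  6:82  7:55
  8:80  9:98
Giant step factor: 29^(-10) ≡ 65 (mod 101).
Scan 27·65^i mod 101 for i = 0, 1, …:
  i=0: 27   i=1: 38   i=2: 46   i=3: 61
  i=4: 26   i=5: 74   i=6: 63   i=7: 55
Match at i=7, j=7: k = 7·10 + 7 = 77.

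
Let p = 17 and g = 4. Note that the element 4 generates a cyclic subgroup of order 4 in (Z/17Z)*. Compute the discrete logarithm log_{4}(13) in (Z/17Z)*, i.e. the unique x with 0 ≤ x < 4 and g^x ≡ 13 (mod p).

Successive powers of 4 modulo 17:
  4^0=1  4^1=4  4^2=16  4^3=13
So 4^3 ≡ 13 (mod 17), giving x = 3.

3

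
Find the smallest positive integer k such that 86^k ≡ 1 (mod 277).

The order of 86 must divide p − 1 = 276 = 2^2 · 3 · 23.
Divisors: 1, 2, 3, 4, 6, 12, 23, 46, 69, 92, 138, 276.
Check each in increasing order: 86^1 ≡ 86;  86^2 ≡ 194;  86^3 ≡ 64;  86^4 ≡ 241;  86^6 ≡ 218;  86^12 ≡ 157;  86^23 ≡ 161;  86^46 ≡ 160;  86^69 ≡ 276;  86^92 ≡ 116;  86^138 ≡ 1.
Smallest exponent giving 1 is 138.

138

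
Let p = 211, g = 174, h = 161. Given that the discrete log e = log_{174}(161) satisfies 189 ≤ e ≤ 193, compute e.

Compute 174^189 mod 211 = 104, then multiply by 174 repeatedly:
  174^189=104  174^190=161
Found 161 at exponent 190.

190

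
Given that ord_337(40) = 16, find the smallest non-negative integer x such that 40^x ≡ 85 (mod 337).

Successive powers of 40 modulo 337:
  40^0=1  40^1=40  40^2=252  40^3=307  40^4=148  40^5=191
  40^6=226  40^7=278  40^8=336  40^9=297  40^10=85
So 40^10 ≡ 85 (mod 337), giving x = 10.

10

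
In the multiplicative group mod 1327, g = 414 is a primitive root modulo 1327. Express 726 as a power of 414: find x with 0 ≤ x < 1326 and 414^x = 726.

1275

Baby-step giant-step with m = ceil(sqrt(1326)) = 37.
Baby table (414^j mod 1327 for j=0..36):
  0:1  1:414  2:213  3:600  4:251  5:408  6:383  7:649
  8:632  9:229  10:589  11:1005  12:719  13:418  14:542  15:125
  16:1324  17:85  18:688  19:854  20:574  21:103  22:178  23:707
  24:758  25:640  26:887  27:966  28:497  29:73  30:1028  31:952
  32:9  33:1072  34:590  35:92  36:932
Giant step factor: 414^(-37) ≡ 700 (mod 1327).
Scan 726·700^i mod 1327 for i = 0, 1, …:
  i=0: 726   i=1: 1286   i=2: 494   i=3: 780
  i=4: 603   i=5: 114   i=6: 180   i=7: 1262
  i=8: 945   i=9: 654     …   i=33: 275
  i=34: 85
Match at i=34, j=17: x = 34·37 + 17 = 1275.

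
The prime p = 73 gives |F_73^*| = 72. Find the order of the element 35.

36

The order of 35 must divide p − 1 = 72 = 2^3 · 3^2.
Divisors: 1, 2, 3, 4, 6, 8, 9, 12, 18, 24, 36, 72.
Check each in increasing order: 35^1 ≡ 35;  35^2 ≡ 57;  35^3 ≡ 24;  35^4 ≡ 37;  35^6 ≡ 65;  35^8 ≡ 55;  35^9 ≡ 27;  35^12 ≡ 64;  35^18 ≡ 72;  35^24 ≡ 8;  35^36 ≡ 1.
Smallest exponent giving 1 is 36.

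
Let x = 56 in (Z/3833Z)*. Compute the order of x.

The order of 56 must divide p − 1 = 3832 = 2^3 · 479.
Divisors: 1, 2, 4, 8, 479, 958, 1916, 3832.
Check each in increasing order: 56^1 ≡ 56;  56^2 ≡ 3136;  56^4 ≡ 2851;  56^8 ≡ 2241;  56^479 ≡ 361;  56^958 ≡ 3832;  56^1916 ≡ 1.
Smallest exponent giving 1 is 1916.

1916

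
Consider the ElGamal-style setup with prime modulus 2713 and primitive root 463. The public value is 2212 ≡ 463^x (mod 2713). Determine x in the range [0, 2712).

259

Baby-step giant-step with m = ceil(sqrt(2712)) = 53.
Baby table (463^j mod 2713 for j=0..52):
  0:1  1:463  2:42  3:455  4:1764  5:119  6:837  7:2285
  8:2598  9:1015  10:596  11:1935  12:615  13:2593  14:1413  15:386
  16:2373  17:2647  18:1998  19:2654  20:2526  21:235  22:285  23:1731
  24:1118  25:2164  26:835  27:1359  28:2514  29:105  30:2494  31:1697
  32:1654  33:736  34:1643  35:1069  36:1181  37:1490  38:768  39:181
  40:2413  41:2176  42:965  43:1863  44:2548  45:2282  46:1209  47:889
  48:1944  49:2069  50:258  51:82  52:2697
Giant step factor: 463^(-53) ≡ 2353 (mod 2713).
Scan 2212·2353^i mod 2713 for i = 0, 1, …:
  i=0: 2212   i=1: 1302   i=2: 629   i=3: 1452
  i=4: 889
Match at i=4, j=47: x = 4·53 + 47 = 259.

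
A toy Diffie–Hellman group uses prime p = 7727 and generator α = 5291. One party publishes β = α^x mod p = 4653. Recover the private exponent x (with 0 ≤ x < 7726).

191

Baby-step giant-step with m = ceil(sqrt(7726)) = 88.
Baby table (5291^j mod 7727 for j=0..87):
  0:1  1:5291  2:7487  3:5115  4:3511  5:993  6:7330  7:1217
  8:2556  9:1546  10:4720  11:7583  12:3069  13:3652  14:5232  15:4398
  16:3821  17:3079  18:2473  19:2832  20:1459  21:296  22:5282  23:6230
  24:7275  25:3838  26:302  27:6120  28:4790  29:7057  30:1723  31:6260
  32:3738  33:4365  34:6939  35:3272  36:3672  37:2874  38:7325  39:5670
  40:3756  41:6879  42:2619  43:2618  44:5054  45:5294  46:179  47:4395
  48:3402  49:3799  50:2582  51:26  52:6207  53:1487  54:1631  55:6289
  56:2637  57:5132  58:734  59:4640  60:1561  61:6815  62:3983  63:2524
  64:2228  65:4673  66:6170  67:6622  68:2784  69:2482  70:4089  71:7026
  72:7696  73:5973  74:7440  75:3702  76:7064  77:125  78:4580  79:908
  80:5761  81:6163  82:493  83:4464  84:5312  85:2693  86:75  87:2748
Giant step factor: 5291^(-88) ≡ 2431 (mod 7727).
Scan 4653·2431^i mod 7727 for i = 0, 1, …:
  i=0: 4653   i=1: 6842   i=2: 4398
Match at i=2, j=15: x = 2·88 + 15 = 191.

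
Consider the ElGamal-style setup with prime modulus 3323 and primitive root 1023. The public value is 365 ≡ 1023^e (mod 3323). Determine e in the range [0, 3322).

3275

Baby-step giant-step with m = ceil(sqrt(3322)) = 58.
Baby table (1023^j mod 3323 for j=0..57):
  0:1  1:1023  2:3107  3:1673  4:134  5:839  6:963  7:1541
  8:1341  9:2767  10:2768  11:468  12:252  13:1925  14:2059  15:2898
  16:538  17:2079  18:97  19:2864  20:2309  21:2777  22:3029  23:1631
  24:367  25:3265  26:480  27:2559  28:2656  29:2197  30:1183  31:637
  32:343  33:1974  34:2341  35:2283  36:2763  37:1999  38:1332  39:206
  40:1389  41:2026  42:2369  43:1020  44:38  45:2321  46:1761  47:437
  48:1769  49:1975  50:41  51:2067  52:1113  53:2133  54:2171  55:1169
  56:2930  57:44
Giant step factor: 1023^(-58) ≡ 1996 (mod 3323).
Scan 365·1996^i mod 3323 for i = 0, 1, …:
  i=0: 365   i=1: 803   i=2: 1102   i=3: 3089
  i=4: 1479   i=5: 1260   i=6: 2772   i=7: 117
  i=8: 922   i=9: 2693     …   i=55: 559
  i=56: 2559
Match at i=56, j=27: e = 56·58 + 27 = 3275.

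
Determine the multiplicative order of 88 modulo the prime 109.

54

The order of 88 must divide p − 1 = 108 = 2^2 · 3^3.
Divisors: 1, 2, 3, 4, 6, 9, 12, 18, 27, 36, 54, 108.
Check each in increasing order: 88^1 ≡ 88;  88^2 ≡ 5;  88^3 ≡ 4;  88^4 ≡ 25;  88^6 ≡ 16;  88^9 ≡ 64;  88^12 ≡ 38;  88^18 ≡ 63;  88^27 ≡ 108;  88^36 ≡ 45;  88^54 ≡ 1.
Smallest exponent giving 1 is 54.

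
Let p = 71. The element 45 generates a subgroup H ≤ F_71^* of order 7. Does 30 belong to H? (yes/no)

⟨45⟩ has order 7; its elements mod 71 are {1, 20, 30, 32, 37, 45, 48}.
30 is in this set.

yes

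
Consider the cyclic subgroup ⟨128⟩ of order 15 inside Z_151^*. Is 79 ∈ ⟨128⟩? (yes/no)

no

⟨128⟩ has order 15; its elements mod 151 are {1, 2, 4, 8, 16, 19, 32, 38, 59, 64, 76, 85, 105, 118, 128}.
79 is not in this set.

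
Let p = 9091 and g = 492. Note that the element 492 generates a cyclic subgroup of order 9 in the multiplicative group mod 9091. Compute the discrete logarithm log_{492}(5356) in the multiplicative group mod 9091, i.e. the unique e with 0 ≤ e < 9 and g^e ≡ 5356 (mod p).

7

Successive powers of 492 modulo 9091:
  492^0=1  492^1=492  492^2=5698  492^3=3388  492^4=3243  492^5=4631
  492^6=5702  492^7=5356
So 492^7 ≡ 5356 (mod 9091), giving e = 7.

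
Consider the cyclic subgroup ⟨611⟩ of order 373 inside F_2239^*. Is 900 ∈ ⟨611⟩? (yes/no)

yes

900 ∈ ⟨611⟩ iff 900^373 ≡ 1 (mod 2239), since |⟨611⟩| = 373.
900^373 mod 2239 = 1.
Since 1 = 1, 900 lies in the subgroup.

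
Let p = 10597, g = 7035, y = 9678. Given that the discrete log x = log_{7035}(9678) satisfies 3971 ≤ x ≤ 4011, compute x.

3990

Compute 7035^3971 mod 10597 = 6521, then multiply by 7035 repeatedly:
  7035^3971=6521  7035^3972=822  7035^3973=7405  7035^3974=9920  7035^3975=5955
  7035^3976=3484  7035^3977=9676  7035^3978=6129  7035^3979=8919  7035^3980=328
  7035^3981=7931  7035^3982=1380  7035^3983=1448  7035^3984=2963  7035^3985=406
  7035^3986=5617  7035^3987=9979  7035^3988=7737  7035^3989=3603  7035^3990=9678
Found 9678 at exponent 3990.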